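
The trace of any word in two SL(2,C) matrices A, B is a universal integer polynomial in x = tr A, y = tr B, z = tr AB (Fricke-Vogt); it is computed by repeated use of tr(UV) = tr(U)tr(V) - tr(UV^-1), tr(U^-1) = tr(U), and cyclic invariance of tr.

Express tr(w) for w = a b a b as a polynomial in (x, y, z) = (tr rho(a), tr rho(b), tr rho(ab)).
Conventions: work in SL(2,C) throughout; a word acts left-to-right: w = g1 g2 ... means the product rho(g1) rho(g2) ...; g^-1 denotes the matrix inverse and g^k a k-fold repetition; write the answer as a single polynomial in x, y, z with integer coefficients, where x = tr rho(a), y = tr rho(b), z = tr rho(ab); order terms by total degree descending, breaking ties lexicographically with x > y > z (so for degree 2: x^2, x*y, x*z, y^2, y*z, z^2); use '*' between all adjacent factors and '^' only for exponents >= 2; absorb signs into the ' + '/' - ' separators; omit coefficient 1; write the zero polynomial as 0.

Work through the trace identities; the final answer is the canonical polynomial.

trace(a b a b) = trace(b a) trace(b a) - trace(1) = z^2 - 2

z^2 - 2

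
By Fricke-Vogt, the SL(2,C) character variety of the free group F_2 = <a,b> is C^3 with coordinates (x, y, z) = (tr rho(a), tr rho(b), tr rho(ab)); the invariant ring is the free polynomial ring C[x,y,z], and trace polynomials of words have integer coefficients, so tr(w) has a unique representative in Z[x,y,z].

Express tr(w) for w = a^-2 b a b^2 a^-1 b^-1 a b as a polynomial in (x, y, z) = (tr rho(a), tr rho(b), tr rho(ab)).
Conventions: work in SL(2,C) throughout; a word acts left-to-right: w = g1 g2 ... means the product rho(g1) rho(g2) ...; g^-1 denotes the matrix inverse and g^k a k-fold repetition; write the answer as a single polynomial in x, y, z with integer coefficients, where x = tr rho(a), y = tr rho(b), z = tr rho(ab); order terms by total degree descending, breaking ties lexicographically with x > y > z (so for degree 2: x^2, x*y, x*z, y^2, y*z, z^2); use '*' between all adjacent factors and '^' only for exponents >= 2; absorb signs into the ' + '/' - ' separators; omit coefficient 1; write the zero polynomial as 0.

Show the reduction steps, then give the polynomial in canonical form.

-x^3*y^3*z^2 + 2*x^4*y^2*z + x^2*y^4*z + 2*x^2*y^2*z^3 - x^5*y - x^3*y^3 - 2*x^3*y*z^2 - x*y*z^4 - 6*x^2*y^2*z - y^4*z - y^2*z^3 + 5*x^3*y + 2*x*y^3 + 5*x*y*z^2 + 3*y^2*z - 6*x*y + z

tr(a b^2) = tr(b) tr(a b) - tr(a) = y*z - x
tr(a b^3) = tr(b) tr(a b^2) - tr(a b) = y^2*z - x*y - z
tr(b a b^3) = tr(b) tr(a b^3) - tr(a b^2) = y^3*z - x*y^2 - 2*y*z + x
tr(a b a b) = tr(a b) tr(a b) - tr(1) = z^2 - 2
tr(a b a) = tr(a) tr(b a) - tr(b) = x*z - y
tr(a b a b^2) = tr(b) tr(a b a b) - tr(a b a) = y*z^2 - x*z - y
tr(b a b^3 a) = tr(b) tr(a b a b^2) - tr(a b a b) = y^2*z^2 - x*y*z - y^2 - z^2 + 2
tr(b a b^3 a^-1) = tr(b a b^3) tr(a) - tr(b a b^3 a) = x*y^3*z - x^2*y^2 - y^2*z^2 - x*y*z + x^2 + y^2 + z^2 - 2
tr(b a^-2 b a b^2) = tr(b a b^3 a^-1) tr(a) - tr(b a b^3) = x^2*y^3*z - x^3*y^2 - x*y^2*z^2 - x^2*y*z - y^3*z + x^3 + 2*x*y^2 + x*z^2 + 2*y*z - 3*x
tr(a^2) = tr(a) tr(a) - tr(1) = x^2 - 2
tr(a b^2 a) = tr(b) tr(a^2 b) - tr(a^2) = x*y*z - x^2 - y^2 + 2
tr(a b^2 a b^2) = tr(b) tr(a b^2 a b) - tr(a b^2 a) = y^2*z^2 - 2*x*y*z + x^2 - 2
tr(b a b^3 a b) = tr(b) tr(a b^2 a b^2) - tr(a b^2 a b) = y^3*z^2 - 2*x*y^2*z + x^2*y - y*z^2 + x*z - y
tr(a b a b a b) = tr(a b a b) tr(a b) - tr(b a) = z^3 - 3*z
tr(a b a b a) = tr(a) tr(b a b a) - tr(b a b) = x*z^2 - y*z - x
tr(b a b a b a b) = tr(b) tr(a b a b a b) - tr(a b a b a) = y*z^3 - x*z^2 - 2*y*z + x
tr(b a b^3 a b a) = tr(b) tr(b a b a b a b) - tr(b a b a b a) = y^2*z^3 - x*y*z^2 - 2*y^2*z - z^3 + x*y + 3*z
tr(b a b^3 a b a^-1) = tr(b a b^3 a b) tr(a) - tr(b a b^3 a b a) = x*y^3*z^2 - 2*x^2*y^2*z - y^2*z^3 + x^3*y + x^2*z + 2*y^2*z + z^3 - 2*x*y - 3*z
tr(b a b a^-2 b a b^2) = tr(b a b^3 a b a^-1) tr(a) - tr(b a b^3 a b) = x^2*y^3*z^2 - 2*x^3*y^2*z - x*y^2*z^3 + x^4*y - y^3*z^2 + x^3*z + 4*x*y^2*z + x*z^3 - 3*x^2*y + y*z^2 - 4*x*z + y
tr(a b^2 a b a) = tr(a) tr(b^2 a b a) - tr(b^2 a b) = x*y*z^2 - x^2*z - y^2*z + z
tr(b a b^2 a b a b) = tr(b) tr(a b^2 a b a b) - tr(a b^2 a b a) = y^2*z^3 - 2*x*y*z^2 + x^2*z - y^2*z + x*y - z
tr(a b a b a b a b) = tr(b a) tr(b a b a b a) - tr(b^-1 a^-1 b^-1 a^-1) = z^4 - 4*z^2 + 2
tr(a b a b a b a) = tr(a) tr(b a b a b a) - tr(b a b a b) = x*z^3 - y*z^2 - 2*x*z + y
tr(b a b^2 a b a b a) = tr(b) tr(a b a b a b a b) - tr(a b a b a b a) = y*z^4 - x*z^3 - 3*y*z^2 + 2*x*z + y
tr(a^-1 b a b^2 a b a b) = tr(b a b^2 a b a b) tr(a) - tr(b a b^2 a b a b a) = x*y^2*z^3 - 2*x^2*y*z^2 - y*z^4 + x^3*z - x*y^2*z + x*z^3 + x^2*y + 3*y*z^2 - 3*x*z - y
tr(b a b a^-2 b a b^2 a) = tr(a^-1 b a b^2 a b a b) tr(a) - tr(a^-1 b a b^2 a b a b a) = x^2*y^2*z^3 - 2*x^3*y*z^2 - x*y*z^4 + x^4*z - x^2*y^2*z + x^2*z^3 - y^2*z^3 + x^3*y + 5*x*y*z^2 - 4*x^2*z + y^2*z - 2*x*y + z
tr(a b a^-2 b a b^2 a^-1 b) = tr(b a b a^-2 b a b^2) tr(a) - tr(b a b a^-2 b a b^2 a) = x^3*y^3*z^2 - 2*x^4*y^2*z - 2*x^2*y^2*z^3 + x^5*y + 2*x^3*y*z^2 - x*y^3*z^2 + x*y*z^4 + 5*x^2*y^2*z + y^2*z^3 - 4*x^3*y - 4*x*y*z^2 - y^2*z + 3*x*y - z
tr(a^-2 b a b^2 a^-1 b^-1 a b) = tr(a b a^-2 b a b^2 a^-1) tr(b) - tr(a b a^-2 b a b^2 a^-1 b) = -x^3*y^3*z^2 + 2*x^4*y^2*z + x^2*y^4*z + 2*x^2*y^2*z^3 - x^5*y - x^3*y^3 - 2*x^3*y*z^2 - x*y*z^4 - 6*x^2*y^2*z - y^4*z - y^2*z^3 + 5*x^3*y + 2*x*y^3 + 5*x*y*z^2 + 3*y^2*z - 6*x*y + z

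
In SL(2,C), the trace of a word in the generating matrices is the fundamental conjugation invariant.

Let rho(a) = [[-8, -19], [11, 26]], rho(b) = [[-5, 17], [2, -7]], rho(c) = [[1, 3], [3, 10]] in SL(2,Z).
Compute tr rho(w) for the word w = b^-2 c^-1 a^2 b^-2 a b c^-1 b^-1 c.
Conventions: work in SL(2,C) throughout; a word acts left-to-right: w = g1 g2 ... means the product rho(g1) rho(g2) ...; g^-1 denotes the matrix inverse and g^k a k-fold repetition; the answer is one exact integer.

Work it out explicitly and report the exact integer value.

rho(b^-1) = [[-7, -17], [-2, -5]]
... * rho(b^-1) = [[-7, -17], [-2, -5]]  ->  [[83, 204], [24, 59]]
... * rho(c^-1) = [[10, -3], [-3, 1]]  ->  [[218, -45], [63, -13]]
... * rho(a) = [[-8, -19], [11, 26]]  ->  [[-2239, -5312], [-647, -1535]]
... * rho(a) = [[-8, -19], [11, 26]]  ->  [[-40520, -95571], [-11709, -27617]]
... * rho(b^-1) = [[-7, -17], [-2, -5]]  ->  [[474782, 1166695], [137197, 337138]]
... * rho(b^-1) = [[-7, -17], [-2, -5]]  ->  [[-5656864, -13904769], [-1634655, -4018039]]
... * rho(a) = [[-8, -19], [11, 26]]  ->  [[-107697547, -254043578], [-31121189, -73410569]]
... * rho(b) = [[-5, 17], [2, -7]]  ->  [[30400579, -52553253], [8784807, -15186230]]
... * rho(c^-1) = [[10, -3], [-3, 1]]  ->  [[461665549, -143754990], [133406760, -41540651]]
... * rho(b^-1) = [[-7, -17], [-2, -5]]  ->  [[-2944148863, -7129539383], [-850766018, -2060211665]]
... * rho(c) = [[1, 3], [3, 10]]  ->  [[-24332767012, -80127840419], [-7031401013, -23154414704]]
tr = -24332767012 + -23154414704 = -47487181716

-47487181716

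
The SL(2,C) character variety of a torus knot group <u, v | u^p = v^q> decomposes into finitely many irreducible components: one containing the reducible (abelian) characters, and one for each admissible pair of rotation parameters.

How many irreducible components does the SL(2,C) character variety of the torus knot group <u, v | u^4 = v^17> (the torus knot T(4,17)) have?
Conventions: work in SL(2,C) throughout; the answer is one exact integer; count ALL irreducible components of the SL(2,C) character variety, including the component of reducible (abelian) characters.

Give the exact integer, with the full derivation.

For T(4,17): irreducibility forces the central element u^4 = v^17 to one of +I, -I.
On an irreducible component, tr(u) is locked at 2*cos(pi*alpha/4) for some alpha in 1..3, and tr(v) at 2*cos(pi*beta/17) for some beta in 1..16.
The two central values (-1)^alpha I and (-1)^beta I must be the same matrix, so alpha and beta share a parity.
Counting: 2 odd alphas x 8 odd betas + 1 even alphas x 8 even betas = 16 + 8 = 24.
That is 24 components of irreducible characters, and with the reducible (abelian) component the total is 25.

25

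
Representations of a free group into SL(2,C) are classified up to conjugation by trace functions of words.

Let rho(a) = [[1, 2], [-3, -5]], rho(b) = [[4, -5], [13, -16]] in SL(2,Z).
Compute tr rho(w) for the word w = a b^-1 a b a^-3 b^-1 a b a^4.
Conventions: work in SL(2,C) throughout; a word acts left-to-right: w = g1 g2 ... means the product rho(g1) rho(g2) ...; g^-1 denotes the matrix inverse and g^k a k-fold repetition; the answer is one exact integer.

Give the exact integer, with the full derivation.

rho(a) = [[1, 2], [-3, -5]]
... * rho(b^-1) = [[-16, 5], [-13, 4]]  ->  [[-42, 13], [113, -35]]
... * rho(a) = [[1, 2], [-3, -5]]  ->  [[-81, -149], [218, 401]]
... * rho(b) = [[4, -5], [13, -16]]  ->  [[-2261, 2789], [6085, -7506]]
... * rho(a^-1) = [[-5, -2], [3, 1]]  ->  [[19672, 7311], [-52943, -19676]]
... * rho(a^-1) = [[-5, -2], [3, 1]]  ->  [[-76427, -32033], [205687, 86210]]
... * rho(a^-1) = [[-5, -2], [3, 1]]  ->  [[286036, 120821], [-769805, -325164]]
... * rho(b^-1) = [[-16, 5], [-13, 4]]  ->  [[-6147249, 1913464], [16544012, -5149681]]
... * rho(a) = [[1, 2], [-3, -5]]  ->  [[-11887641, -21861818], [31993055, 58836429]]
... * rho(b) = [[4, -5], [13, -16]]  ->  [[-331754198, 409227293], [892845797, -1101348139]]
... * rho(a) = [[1, 2], [-3, -5]]  ->  [[-1559436077, -2709644861], [4196890214, 7292432289]]
... * rho(a) = [[1, 2], [-3, -5]]  ->  [[6569498506, 10429352151], [-17680406653, -28068381017]]
... * rho(a) = [[1, 2], [-3, -5]]  ->  [[-24718557947, -39007763743], [66524736398, 104981091779]]
... * rho(a) = [[1, 2], [-3, -5]]  ->  [[92304733282, 145601702821], [-248418538939, -391855986099]]
tr = 92304733282 + -391855986099 = -299551252817

-299551252817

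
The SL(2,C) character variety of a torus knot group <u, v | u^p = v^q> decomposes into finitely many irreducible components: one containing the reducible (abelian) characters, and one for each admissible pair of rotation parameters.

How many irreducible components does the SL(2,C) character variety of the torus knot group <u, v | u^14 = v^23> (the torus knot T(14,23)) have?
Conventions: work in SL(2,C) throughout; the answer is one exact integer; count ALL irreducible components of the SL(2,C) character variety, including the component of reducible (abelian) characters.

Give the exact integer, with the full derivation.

For T(14,23): irreducibility forces the central element u^14 = v^23 to one of +I, -I.
On an irreducible component, tr(u) is locked at 2*cos(pi*alpha/14) for some alpha in 1..13, and tr(v) at 2*cos(pi*beta/23) for some beta in 1..22.
The two central values (-1)^alpha I and (-1)^beta I must be the same matrix, so alpha and beta share a parity.
Enumerate parity-matched pairs: 7*11 odd-odd plus 6*11 even-even gives 143.
components with irreducible characters: 143; plus the single component of reducible (abelian) characters: total 144.

144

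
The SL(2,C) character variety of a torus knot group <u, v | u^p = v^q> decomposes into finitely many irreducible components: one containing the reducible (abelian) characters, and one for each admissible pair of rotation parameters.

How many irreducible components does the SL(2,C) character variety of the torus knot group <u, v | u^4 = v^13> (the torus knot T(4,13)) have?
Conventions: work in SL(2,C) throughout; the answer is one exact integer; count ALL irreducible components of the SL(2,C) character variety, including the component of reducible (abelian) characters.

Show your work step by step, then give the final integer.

19

For T(4,13): irreducibility forces the central element u^4 = v^13 to one of +I, -I.
On an irreducible component, tr(u) is locked at 2*cos(pi*alpha/4) for some alpha in 1..3, and tr(v) at 2*cos(pi*beta/13) for some beta in 1..12.
Consistency of u^4 = (-1)^alpha I with v^13 = (-1)^beta I forces alpha = beta (mod 2).
Enumerate parity-matched pairs: 2*6 odd-odd plus 1*6 even-even gives 18.
That is 18 components of irreducible characters, and with the reducible (abelian) component the total is 19.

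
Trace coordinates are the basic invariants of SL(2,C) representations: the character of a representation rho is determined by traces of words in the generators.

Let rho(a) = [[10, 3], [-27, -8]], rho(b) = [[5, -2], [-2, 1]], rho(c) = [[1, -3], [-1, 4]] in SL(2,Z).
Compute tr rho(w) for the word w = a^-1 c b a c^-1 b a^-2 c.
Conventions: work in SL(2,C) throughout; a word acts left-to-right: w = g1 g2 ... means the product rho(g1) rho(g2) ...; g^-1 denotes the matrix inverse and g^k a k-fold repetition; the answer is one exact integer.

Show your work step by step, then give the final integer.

rho(a^-1) = [[-8, -3], [27, 10]]
... * rho(c) = [[1, -3], [-1, 4]]  ->  [[-5, 12], [17, -41]]
... * rho(b) = [[5, -2], [-2, 1]]  ->  [[-49, 22], [167, -75]]
... * rho(a) = [[10, 3], [-27, -8]]  ->  [[-1084, -323], [3695, 1101]]
... * rho(c^-1) = [[4, 3], [1, 1]]  ->  [[-4659, -3575], [15881, 12186]]
... * rho(b) = [[5, -2], [-2, 1]]  ->  [[-16145, 5743], [55033, -19576]]
... * rho(a^-1) = [[-8, -3], [27, 10]]  ->  [[284221, 105865], [-968816, -360859]]
... * rho(a^-1) = [[-8, -3], [27, 10]]  ->  [[584587, 205987], [-1992665, -702142]]
... * rho(c) = [[1, -3], [-1, 4]]  ->  [[378600, -929813], [-1290523, 3169427]]
tr = 378600 + 3169427 = 3548027

3548027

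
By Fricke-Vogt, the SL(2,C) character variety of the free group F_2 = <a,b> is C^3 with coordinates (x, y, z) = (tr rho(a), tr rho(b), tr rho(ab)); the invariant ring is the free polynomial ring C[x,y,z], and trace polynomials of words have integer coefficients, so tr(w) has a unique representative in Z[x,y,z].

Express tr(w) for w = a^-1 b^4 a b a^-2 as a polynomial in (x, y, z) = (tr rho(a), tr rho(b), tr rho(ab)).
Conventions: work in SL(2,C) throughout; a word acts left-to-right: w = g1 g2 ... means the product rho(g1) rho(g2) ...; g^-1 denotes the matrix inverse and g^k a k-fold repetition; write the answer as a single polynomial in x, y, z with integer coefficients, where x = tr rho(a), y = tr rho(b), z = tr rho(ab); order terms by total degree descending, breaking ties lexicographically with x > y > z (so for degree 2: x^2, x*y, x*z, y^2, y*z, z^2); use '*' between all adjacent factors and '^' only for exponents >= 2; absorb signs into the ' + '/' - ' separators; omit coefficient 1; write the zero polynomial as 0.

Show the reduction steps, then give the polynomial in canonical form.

x^3*y^4*z - x^4*y^3 - x^2*y^3*z^2 - 2*x^3*y^2*z - 2*x*y^4*z + 2*x^4*y + 3*x^2*y^3 + 2*x^2*y*z^2 + y^3*z^2 + 5*x*y^2*z - 7*x^2*y - y^3 - 2*y*z^2 - x*z + 3*y

tr(b a b) = tr(b) tr(a b) - tr(a) = y*z - x
tr(b a b^2) = tr(b) tr(b a b) - tr(b a) = y^2*z - x*y - z
tr(b^3 a b) = tr(b) tr(b a b^2) - tr(b a b) = y^3*z - x*y^2 - 2*y*z + x
tr(b^4 a b) = tr(b) tr(b^3 a b) - tr(b^3 a) = y^4*z - x*y^3 - 3*y^2*z + 2*x*y + z
tr(a b a b) = tr(a b) tr(a b) - tr(1) = z^2 - 2
tr(a b a) = tr(a) tr(b a) - tr(b) = x*z - y
tr(a b a b^2) = tr(b) tr(a b a b) - tr(a b a) = y*z^2 - x*z - y
tr(b a b a b^2) = tr(b) tr(a b a b^2) - tr(a b a b) = y^2*z^2 - x*y*z - y^2 - z^2 + 2
tr(b^4 a b a) = tr(b) tr(b a b a b^2) - tr(b a b a b) = y^3*z^2 - x*y^2*z - y^3 - 2*y*z^2 + x*z + 3*y
tr(a^-1 b^4 a b) = tr(b^4 a b) tr(a) - tr(b^4 a b a) = x*y^4*z - x^2*y^3 - y^3*z^2 - 2*x*y^2*z + 2*x^2*y + y^3 + 2*y*z^2 - 3*y
tr(a^-2 b^4 a b) = tr(a^-1 b^4 a b) tr(a) - tr(a^-1 b^4 a b a) = x^2*y^4*z - x^3*y^3 - x*y^3*z^2 - 2*x^2*y^2*z - y^4*z + 2*x^3*y + 2*x*y^3 + 2*x*y*z^2 + 3*y^2*z - 5*x*y - z
tr(a^-1 b^4 a b a^-2) = tr(a^-2 b^4 a b) tr(a) - tr(a^-2 b^4 a b a) = x^3*y^4*z - x^4*y^3 - x^2*y^3*z^2 - 2*x^3*y^2*z - 2*x*y^4*z + 2*x^4*y + 3*x^2*y^3 + 2*x^2*y*z^2 + y^3*z^2 + 5*x*y^2*z - 7*x^2*y - y^3 - 2*y*z^2 - x*z + 3*y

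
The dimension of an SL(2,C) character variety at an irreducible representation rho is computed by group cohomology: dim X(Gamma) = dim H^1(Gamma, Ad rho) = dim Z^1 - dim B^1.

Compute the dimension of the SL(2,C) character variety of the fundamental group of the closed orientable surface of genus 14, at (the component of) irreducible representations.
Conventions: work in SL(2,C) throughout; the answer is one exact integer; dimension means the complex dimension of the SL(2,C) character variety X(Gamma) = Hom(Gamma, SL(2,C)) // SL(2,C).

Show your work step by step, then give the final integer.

The genus-14 surface group: 2g = 28 generators, one relator prod [a_i, b_i].
A cocycle assigns one sl_2 vector per generator subject to the relator condition d_2(z) = 0: dim of the unconstrained space is 3*2g = 84.
d_2 is surjective at irreducible rho (its cokernel H^2 is dual to H^0 = 0), so dim Z^1 = 84 - 3 = 81.
Coboundaries contribute dim B^1 = 3 (injective at irreducible rho).
dim X = dim H^1 = 81 - 3 = 78.

78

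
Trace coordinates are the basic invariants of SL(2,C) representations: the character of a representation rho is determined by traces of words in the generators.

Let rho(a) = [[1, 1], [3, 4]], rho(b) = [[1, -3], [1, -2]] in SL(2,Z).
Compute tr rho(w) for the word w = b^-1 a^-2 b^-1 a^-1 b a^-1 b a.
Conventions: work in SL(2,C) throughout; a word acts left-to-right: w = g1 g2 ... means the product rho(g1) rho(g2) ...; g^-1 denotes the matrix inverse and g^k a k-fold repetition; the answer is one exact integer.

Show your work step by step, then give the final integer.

rho(b^-1) = [[-2, 3], [-1, 1]]
... * rho(a^-1) = [[4, -1], [-3, 1]]  ->  [[-17, 5], [-7, 2]]
... * rho(a^-1) = [[4, -1], [-3, 1]]  ->  [[-83, 22], [-34, 9]]
... * rho(b^-1) = [[-2, 3], [-1, 1]]  ->  [[144, -227], [59, -93]]
... * rho(a^-1) = [[4, -1], [-3, 1]]  ->  [[1257, -371], [515, -152]]
... * rho(b) = [[1, -3], [1, -2]]  ->  [[886, -3029], [363, -1241]]
... * rho(a^-1) = [[4, -1], [-3, 1]]  ->  [[12631, -3915], [5175, -1604]]
... * rho(b) = [[1, -3], [1, -2]]  ->  [[8716, -30063], [3571, -12317]]
... * rho(a) = [[1, 1], [3, 4]]  ->  [[-81473, -111536], [-33380, -45697]]
tr = -81473 + -45697 = -127170

-127170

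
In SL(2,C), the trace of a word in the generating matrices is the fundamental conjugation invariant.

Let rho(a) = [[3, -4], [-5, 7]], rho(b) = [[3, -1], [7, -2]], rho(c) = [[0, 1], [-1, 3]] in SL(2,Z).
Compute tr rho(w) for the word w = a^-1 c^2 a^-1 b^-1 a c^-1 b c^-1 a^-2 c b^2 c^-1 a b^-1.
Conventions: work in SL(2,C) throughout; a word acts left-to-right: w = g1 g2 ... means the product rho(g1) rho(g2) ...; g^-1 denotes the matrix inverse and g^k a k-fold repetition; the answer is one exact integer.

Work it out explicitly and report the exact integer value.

rho(a^-1) = [[7, 4], [5, 3]]
... * rho(c) = [[0, 1], [-1, 3]]  ->  [[-4, 19], [-3, 14]]
... * rho(c) = [[0, 1], [-1, 3]]  ->  [[-19, 53], [-14, 39]]
... * rho(a^-1) = [[7, 4], [5, 3]]  ->  [[132, 83], [97, 61]]
... * rho(b^-1) = [[-2, 1], [-7, 3]]  ->  [[-845, 381], [-621, 280]]
... * rho(a) = [[3, -4], [-5, 7]]  ->  [[-4440, 6047], [-3263, 4444]]
... * rho(c^-1) = [[3, -1], [1, 0]]  ->  [[-7273, 4440], [-5345, 3263]]
... * rho(b) = [[3, -1], [7, -2]]  ->  [[9261, -1607], [6806, -1181]]
... * rho(c^-1) = [[3, -1], [1, 0]]  ->  [[26176, -9261], [19237, -6806]]
... * rho(a^-1) = [[7, 4], [5, 3]]  ->  [[136927, 76921], [100629, 56530]]
... * rho(a^-1) = [[7, 4], [5, 3]]  ->  [[1343094, 778471], [987053, 572106]]
... * rho(c) = [[0, 1], [-1, 3]]  ->  [[-778471, 3678507], [-572106, 2703371]]
... * rho(b) = [[3, -1], [7, -2]]  ->  [[23414136, -6578543], [17207279, -4834636]]
... * rho(b) = [[3, -1], [7, -2]]  ->  [[24192607, -10257050], [17779385, -7538007]]
... * rho(c^-1) = [[3, -1], [1, 0]]  ->  [[62320771, -24192607], [45800148, -17779385]]
... * rho(a) = [[3, -4], [-5, 7]]  ->  [[307925348, -418631333], [226297369, -307656287]]
... * rho(b^-1) = [[-2, 1], [-7, 3]]  ->  [[2314568635, -947968651], [1700999271, -696671492]]
tr = 2314568635 + -696671492 = 1617897143

1617897143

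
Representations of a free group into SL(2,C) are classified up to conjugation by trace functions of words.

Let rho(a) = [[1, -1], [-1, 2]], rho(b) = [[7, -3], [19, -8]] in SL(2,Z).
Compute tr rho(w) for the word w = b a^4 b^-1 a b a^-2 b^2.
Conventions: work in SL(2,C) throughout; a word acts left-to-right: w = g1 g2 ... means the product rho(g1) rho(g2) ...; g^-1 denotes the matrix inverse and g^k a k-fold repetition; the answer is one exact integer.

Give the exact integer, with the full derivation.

-1650

rho(b) = [[7, -3], [19, -8]]
... * rho(a) = [[1, -1], [-1, 2]]  ->  [[10, -13], [27, -35]]
... * rho(a) = [[1, -1], [-1, 2]]  ->  [[23, -36], [62, -97]]
... * rho(a) = [[1, -1], [-1, 2]]  ->  [[59, -95], [159, -256]]
... * rho(a) = [[1, -1], [-1, 2]]  ->  [[154, -249], [415, -671]]
... * rho(b^-1) = [[-8, 3], [-19, 7]]  ->  [[3499, -1281], [9429, -3452]]
... * rho(a) = [[1, -1], [-1, 2]]  ->  [[4780, -6061], [12881, -16333]]
... * rho(b) = [[7, -3], [19, -8]]  ->  [[-81699, 34148], [-220160, 92021]]
... * rho(a^-1) = [[2, 1], [1, 1]]  ->  [[-129250, -47551], [-348299, -128139]]
... * rho(a^-1) = [[2, 1], [1, 1]]  ->  [[-306051, -176801], [-824737, -476438]]
... * rho(b) = [[7, -3], [19, -8]]  ->  [[-5501576, 2332561], [-14825481, 6285715]]
... * rho(b) = [[7, -3], [19, -8]]  ->  [[5807627, -2155760], [15650218, -5809277]]
tr = 5807627 + -5809277 = -1650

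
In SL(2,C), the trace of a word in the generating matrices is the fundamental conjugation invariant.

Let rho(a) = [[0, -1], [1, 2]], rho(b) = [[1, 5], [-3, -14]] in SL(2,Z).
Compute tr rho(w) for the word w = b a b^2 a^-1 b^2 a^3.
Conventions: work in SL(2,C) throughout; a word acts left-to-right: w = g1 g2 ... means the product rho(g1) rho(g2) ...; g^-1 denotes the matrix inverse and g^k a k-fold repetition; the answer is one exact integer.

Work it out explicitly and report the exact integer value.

rho(b) = [[1, 5], [-3, -14]]
... * rho(a) = [[0, -1], [1, 2]]  ->  [[5, 9], [-14, -25]]
... * rho(b) = [[1, 5], [-3, -14]]  ->  [[-22, -101], [61, 280]]
... * rho(b) = [[1, 5], [-3, -14]]  ->  [[281, 1304], [-779, -3615]]
... * rho(a^-1) = [[2, 1], [-1, 0]]  ->  [[-742, 281], [2057, -779]]
... * rho(b) = [[1, 5], [-3, -14]]  ->  [[-1585, -7644], [4394, 21191]]
... * rho(b) = [[1, 5], [-3, -14]]  ->  [[21347, 99091], [-59179, -274704]]
... * rho(a) = [[0, -1], [1, 2]]  ->  [[99091, 176835], [-274704, -490229]]
... * rho(a) = [[0, -1], [1, 2]]  ->  [[176835, 254579], [-490229, -705754]]
... * rho(a) = [[0, -1], [1, 2]]  ->  [[254579, 332323], [-705754, -921279]]
tr = 254579 + -921279 = -666700

-666700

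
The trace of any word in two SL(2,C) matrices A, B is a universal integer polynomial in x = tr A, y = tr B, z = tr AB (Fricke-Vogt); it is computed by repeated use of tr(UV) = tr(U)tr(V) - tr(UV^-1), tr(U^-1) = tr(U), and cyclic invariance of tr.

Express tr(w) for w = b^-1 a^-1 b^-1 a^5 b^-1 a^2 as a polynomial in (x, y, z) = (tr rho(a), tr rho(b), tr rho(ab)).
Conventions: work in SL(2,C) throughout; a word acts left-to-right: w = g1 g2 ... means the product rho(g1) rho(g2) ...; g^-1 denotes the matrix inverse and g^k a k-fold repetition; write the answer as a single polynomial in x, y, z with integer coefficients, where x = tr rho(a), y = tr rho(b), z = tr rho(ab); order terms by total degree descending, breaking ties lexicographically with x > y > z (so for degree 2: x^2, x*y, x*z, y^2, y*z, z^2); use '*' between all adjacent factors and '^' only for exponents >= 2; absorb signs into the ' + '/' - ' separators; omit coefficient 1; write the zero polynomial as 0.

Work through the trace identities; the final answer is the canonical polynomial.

x^7*y^2*z - x^8*y - 2*x^6*y*z^2 + x^7*z - 5*x^5*y^2*z + x^5*z^3 + 7*x^6*y + 8*x^4*y*z^2 - 6*x^5*z + 7*x^3*y^2*z - 3*x^3*z^3 - 15*x^4*y - 7*x^2*y*z^2 + 9*x^3*z - 3*x*y^2*z + x*z^3 + 10*x^2*y + y*z^2 - x*z - y

tr(a^2) = tr(a) tr(a) - tr(1) = x^2 - 2
tr(a^3) = tr(a) tr(a^2) - tr(a) = x^3 - 3*x
tr(a^4) = tr(a) tr(a^3) - tr(a^2) = x^4 - 4*x^2 + 2
tr(a^5) = tr(a) tr(a^4) - tr(a^3) = x^5 - 5*x^3 + 5*x
tr(a^6) = tr(a) tr(a^5) - tr(a^4) = x^6 - 6*x^4 + 9*x^2 - 2
tr(b a^2) = tr(a) tr(b a) - tr(b) = x*z - y
tr(a b a^2) = tr(a) tr(b a^2) - tr(b a) = x^2*z - x*y - z
tr(a^2 b a^2) = tr(a) tr(a b a^2) - tr(a b a) = x^3*z - x^2*y - 2*x*z + y
tr(a^4 b a) = tr(a) tr(a^2 b a^2) - tr(a^2 b a) = x^4*z - x^3*y - 3*x^2*z + 2*x*y + z
tr(a^6 b) = tr(a) tr(a^4 b a) - tr(a^4 b) = x^5*z - x^4*y - 4*x^3*z + 3*x^2*y + 3*x*z - y
tr(a^4 b^-1 a^2) = tr(a^6) tr(b) - tr(a^6 b) = x^6*y - x^5*z - 5*x^4*y + 4*x^3*z + 6*x^2*y - 3*x*z - y
tr(b a b a) = tr(b a) tr(b a) - tr(1) = z^2 - 2
tr(b a b) = tr(b) tr(a b) - tr(a) = y*z - x
tr(b a b a^2) = tr(a) tr(b a b a) - tr(b a b) = x*z^2 - y*z - x
tr(b a b a^3) = tr(a) tr(b a b a^2) - tr(b a b a) = x^2*z^2 - x*y*z - x^2 - z^2 + 2
tr(b a^4 b a) = tr(a) tr(b a b a^3) - tr(b a b a^2) = x^3*z^2 - x^2*y*z - x^3 - 2*x*z^2 + y*z + 3*x
tr(b^2 a^3) = tr(b) tr(a^3 b) - tr(a^3) = x^2*y*z - x^3 - x*y^2 - y*z + 3*x
tr(b^2 a^2) = tr(b) tr(a^2 b) - tr(a^2) = x*y*z - x^2 - y^2 + 2
tr(b a^4 b) = tr(a) tr(b^2 a^3) - tr(b^2 a^2) = x^3*y*z - x^4 - x^2*y^2 - 2*x*y*z + 4*x^2 + y^2 - 2
tr(a^2 b a^4 b) = tr(a) tr(b a^4 b a) - tr(b a^4 b) = x^4*z^2 - 2*x^3*y*z + x^2*y^2 - 2*x^2*z^2 + 3*x*y*z - x^2 - y^2 + 2
tr(a^4 b^-1 a^2 b) = tr(a^2 b a^4) tr(b) - tr(a^2 b a^4 b) = x^5*y*z - x^4*y^2 - x^4*z^2 - 2*x^3*y*z + 2*x^2*y^2 + 2*x^2*z^2 + x^2 - 2
tr(a^4 b^-1 a^2 b^-1) = tr(a^4 b^-1 a^2) tr(b) - tr(a^4 b^-1 a^2 b) = x^6*y^2 - 2*x^5*y*z - 4*x^4*y^2 + x^4*z^2 + 6*x^3*y*z + 4*x^2*y^2 - 2*x^2*z^2 - 3*x*y*z - x^2 - y^2 + 2
tr(a b a^5 b) = tr(a) tr(b a b a^4) - tr(b a b a^3) = x^4*z^2 - x^3*y*z - x^4 - 3*x^2*z^2 + 2*x*y*z + 4*x^2 + z^2 - 2
tr(b a^5 b^-1 a) = tr(a b a^5) tr(b) - tr(a b a^5 b) = x^5*y*z - x^4*y^2 - x^4*z^2 - 3*x^3*y*z + x^4 + 3*x^2*y^2 + 3*x^2*z^2 + x*y*z - 4*x^2 - y^2 - z^2 + 2
tr(b^2 a^5) = tr(a) tr(a b^2 a^3) - tr(a b^2 a^2) = x^4*y*z - x^5 - x^3*y^2 - 3*x^2*y*z + 5*x^3 + 2*x*y^2 + y*z - 5*x
tr(b^2 a^6) = tr(a) tr(b^2 a^5) - tr(b^2 a^4) = x^5*y*z - x^6 - x^4*y^2 - 4*x^3*y*z + 6*x^4 + 3*x^2*y^2 + 3*x*y*z - 9*x^2 - y^2 + 2
tr(b a^7 b) = tr(a) tr(b^2 a^6) - tr(b^2 a^5) = x^6*y*z - x^7 - x^5*y^2 - 5*x^4*y*z + 7*x^5 + 4*x^3*y^2 + 6*x^2*y*z - 14*x^3 - 3*x*y^2 - y*z + 7*x
tr(a^3 b a b a^3) = tr(a) tr(a b a b a^4) - tr(a b a b a^3) = x^5*z^2 - x^4*y*z - x^5 - 4*x^3*z^2 + 3*x^2*y*z + 5*x^3 + 3*x*z^2 - y*z - 5*x
tr(b a^7 b a) = tr(a) tr(a^3 b a b a^3) - tr(a^3 b a b a^2) = x^6*z^2 - x^5*y*z - x^6 - 5*x^4*z^2 + 4*x^3*y*z + 6*x^4 + 6*x^2*z^2 - 3*x*y*z - 9*x^2 - z^2 + 2
tr(a^2 b a^-1 b a^5) = tr(b a^7 b) tr(a) - tr(b a^7 b a) = x^7*y*z - x^8 - x^6*y^2 - x^6*z^2 - 4*x^5*y*z + 8*x^6 + 4*x^4*y^2 + 5*x^4*z^2 + 2*x^3*y*z - 20*x^4 - 3*x^2*y^2 - 6*x^2*z^2 + 2*x*y*z + 16*x^2 + z^2 - 2
tr(b a^2 b a^2) = tr(a) tr(b a^2 b a) - tr(b a^2 b) = x^2*z^2 - 2*x*y*z + y^2 - 2
tr(a^2 b a^2 b a) = tr(a) tr(b a^2 b a^2) - tr(b a^2 b a) = x^3*z^2 - 2*x^2*y*z + x*y^2 - x*z^2 + y*z - x
tr(a^5 b a^2 b) = tr(a) tr(a^2 b a^2 b a^2) - tr(a^2 b a^2 b a) = x^5*z^2 - 2*x^4*y*z + x^3*y^2 - 3*x^3*z^2 + 5*x^2*y*z - x^3 - 2*x*y^2 + x*z^2 - y*z + 3*x
tr(a^5 b a^2) = tr(a) tr(a^5 b a) - tr(a^5 b) = x^6*z - x^5*y - 5*x^4*z + 4*x^3*y + 6*x^2*z - 3*x*y - z
tr(b a^5 b a^2 b) = tr(b) tr(a^5 b a^2 b) - tr(a^5 b a^2) = x^5*y*z^2 - x^6*z - 2*x^4*y^2*z + x^5*y + x^3*y^3 - 3*x^3*y*z^2 + 5*x^4*z + 5*x^2*y^2*z - 5*x^3*y - 2*x*y^3 + x*y*z^2 - 6*x^2*z - y^2*z + 6*x*y + z
tr(b a b a b a) = tr(a b) tr(a b a b) - tr(a^-1 b^-1) = z^3 - 3*z
tr(b a b a b) = tr(b) tr(a b a b) - tr(a b a) = y*z^2 - x*z - y
tr(b a b a^2 b a) = tr(a) tr(b a b a b a) - tr(b a b a b) = x*z^3 - y*z^2 - 2*x*z + y
tr(b^2 a b) = tr(b) tr(b a b) - tr(b a) = y^2*z - x*y - z
tr(b a b a^2 b) = tr(a) tr(b^2 a b a) - tr(b^2 a b) = x*y*z^2 - x^2*z - y^2*z + z
tr(b a^2 b a b a^2) = tr(a) tr(b a b a^2 b a) - tr(b a b a^2 b) = x^2*z^3 - 2*x*y*z^2 - x^2*z + y^2*z + x*y - z
tr(a b a^2 b a b a^2) = tr(a) tr(b a^2 b a b a^2) - tr(b a^2 b a b a) = x^3*z^3 - 2*x^2*y*z^2 - x^3*z + x*y^2*z - x*z^3 + x^2*y + y*z^2 + x*z - y
tr(a^3 b a^2 b a b a) = tr(a) tr(a b a^2 b a b a^2) - tr(a b a^2 b a b a) = x^4*z^3 - 2*x^3*y*z^2 - x^4*z + x^2*y^2*z - 2*x^2*z^3 + x^3*y + 3*x*y*z^2 + 2*x^2*z - y^2*z - 2*x*y + z
tr(b a^5 b a^2 b a) = tr(a) tr(a^3 b a^2 b a b a) - tr(a^3 b a^2 b a b) = x^5*z^3 - 2*x^4*y*z^2 - x^5*z + x^3*y^2*z - 3*x^3*z^3 + x^4*y + 5*x^2*y*z^2 + 3*x^3*z - 2*x*y^2*z + x*z^3 - 3*x^2*y - y*z^2 + y
tr(a^2 b a^-1 b a^5 b) = tr(b a^5 b a^2 b) tr(a) - tr(b a^5 b a^2 b a) = x^6*y*z^2 - x^7*z - 2*x^5*y^2*z - x^5*z^3 + x^6*y + x^4*y^3 - x^4*y*z^2 + 6*x^5*z + 4*x^3*y^2*z + 3*x^3*z^3 - 6*x^4*y - 2*x^2*y^3 - 4*x^2*y*z^2 - 9*x^3*z + x*y^2*z - x*z^3 + 9*x^2*y + y*z^2 + x*z - y
tr(a^-1 b a^5 b^-1 a^2 b) = tr(a^2 b a^-1 b a^5) tr(b) - tr(a^2 b a^-1 b a^5 b) = x^7*y^2*z - x^8*y - x^6*y^3 - 2*x^6*y*z^2 + x^7*z - 2*x^5*y^2*z + x^5*z^3 + 7*x^6*y + 3*x^4*y^3 + 6*x^4*y*z^2 - 6*x^5*z - 2*x^3*y^2*z - 3*x^3*z^3 - 14*x^4*y - x^2*y^3 - 2*x^2*y*z^2 + 9*x^3*z + x*y^2*z + x*z^3 + 7*x^2*y - x*z - y
tr(a^5 b^-1 a^2 b^-1 a^-1 b) = tr(a^-1 b a^5 b^-1 a^2) tr(b) - tr(a^-1 b a^5 b^-1 a^2 b) = -x^7*y^2*z + x^8*y + x^6*y^3 + 2*x^6*y*z^2 - x^7*z + 3*x^5*y^2*z - x^5*z^3 - 7*x^6*y - 4*x^4*y^3 - 7*x^4*y*z^2 + 6*x^5*z - x^3*y^2*z + 3*x^3*z^3 + 15*x^4*y + 4*x^2*y^3 + 5*x^2*y*z^2 - 9*x^3*z - x*z^3 - 11*x^2*y - y^3 - y*z^2 + x*z + 3*y
tr(b^-1 a^-1 b^-1 a^5 b^-1 a^2) = tr(a^5 b^-1 a^2 b^-1 a^-1) tr(b) - tr(a^5 b^-1 a^2 b^-1 a^-1 b) = x^7*y^2*z - x^8*y - 2*x^6*y*z^2 + x^7*z - 5*x^5*y^2*z + x^5*z^3 + 7*x^6*y + 8*x^4*y*z^2 - 6*x^5*z + 7*x^3*y^2*z - 3*x^3*z^3 - 15*x^4*y - 7*x^2*y*z^2 + 9*x^3*z - 3*x*y^2*z + x*z^3 + 10*x^2*y + y*z^2 - x*z - y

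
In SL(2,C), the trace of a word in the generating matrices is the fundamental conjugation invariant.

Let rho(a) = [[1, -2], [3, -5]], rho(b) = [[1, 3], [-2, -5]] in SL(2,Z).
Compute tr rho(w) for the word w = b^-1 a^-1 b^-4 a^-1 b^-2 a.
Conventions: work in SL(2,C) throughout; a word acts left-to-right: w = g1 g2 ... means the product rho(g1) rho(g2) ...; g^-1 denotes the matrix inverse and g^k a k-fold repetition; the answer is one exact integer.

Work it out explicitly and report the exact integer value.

rho(b^-1) = [[-5, -3], [2, 1]]
... * rho(a^-1) = [[-5, 2], [-3, 1]]  ->  [[34, -13], [-13, 5]]
... * rho(b^-1) = [[-5, -3], [2, 1]]  ->  [[-196, -115], [75, 44]]
... * rho(b^-1) = [[-5, -3], [2, 1]]  ->  [[750, 473], [-287, -181]]
... * rho(b^-1) = [[-5, -3], [2, 1]]  ->  [[-2804, -1777], [1073, 680]]
... * rho(b^-1) = [[-5, -3], [2, 1]]  ->  [[10466, 6635], [-4005, -2539]]
... * rho(a^-1) = [[-5, 2], [-3, 1]]  ->  [[-72235, 27567], [27642, -10549]]
... * rho(b^-1) = [[-5, -3], [2, 1]]  ->  [[416309, 244272], [-159308, -93475]]
... * rho(b^-1) = [[-5, -3], [2, 1]]  ->  [[-1593001, -1004655], [609590, 384449]]
... * rho(a) = [[1, -2], [3, -5]]  ->  [[-4606966, 8209277], [1762937, -3141425]]
tr = -4606966 + -3141425 = -7748391

-7748391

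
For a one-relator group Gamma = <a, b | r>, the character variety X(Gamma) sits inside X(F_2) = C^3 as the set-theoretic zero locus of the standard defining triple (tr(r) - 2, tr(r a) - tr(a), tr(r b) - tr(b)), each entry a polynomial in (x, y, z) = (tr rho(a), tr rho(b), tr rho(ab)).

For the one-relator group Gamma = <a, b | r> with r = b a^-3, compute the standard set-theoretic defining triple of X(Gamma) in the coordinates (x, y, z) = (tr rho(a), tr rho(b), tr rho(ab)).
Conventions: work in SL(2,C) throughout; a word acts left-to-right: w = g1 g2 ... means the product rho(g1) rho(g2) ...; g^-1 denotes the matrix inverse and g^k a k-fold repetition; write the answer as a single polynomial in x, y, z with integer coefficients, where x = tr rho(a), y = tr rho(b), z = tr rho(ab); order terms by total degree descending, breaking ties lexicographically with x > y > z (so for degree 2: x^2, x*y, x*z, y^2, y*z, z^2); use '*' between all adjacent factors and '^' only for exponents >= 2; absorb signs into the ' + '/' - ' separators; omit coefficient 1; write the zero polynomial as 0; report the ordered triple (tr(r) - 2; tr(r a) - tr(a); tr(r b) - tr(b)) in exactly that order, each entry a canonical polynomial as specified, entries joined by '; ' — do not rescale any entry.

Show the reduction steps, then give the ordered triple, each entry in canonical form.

trace(b a^-1) = trace(b) trace(a) - trace(b a) = x*y - z
trace(a^-2 b) = trace(b a^-1) trace(a) - trace(b) = x^2*y - x*z - y
trace(b a^-3) = trace(a^-2 b) trace(a) - trace(a^-2 b a) = x^3*y - x^2*z - 2*x*y + z
trace(b^2) = trace(b) trace(b) - trace(1)   [square of b] = y^2 - 2
trace(b^2 a) = trace(b) trace(a b) - trace(a)   [square of b] = y*z - x
trace(a^-1 b^2) = trace(b^2) trace(a) - trace(b^2 a)   [inverse elimination on a] = x*y^2 - y*z - x
trace(b^2 a^-2) = trace(a^-1 b^2) trace(a) - trace(a^-1 b^2 a)   [inverse elimination on a] = x^2*y^2 - x*y*z - x^2 - y^2 + 2
trace(b a^-3 b) = trace(b^2 a^-2) trace(a) - trace(b^2 a^-1)   [inverse elimination on a] = x^3*y^2 - x^2*y*z - x^3 - 2*x*y^2 + y*z + 3*x
assemble the triple (trace(r) - 2; trace(r a) - x; trace(r b) - y)

x^3*y - x^2*z - 2*x*y + z - 2; x^2*y - x*z - x - y; x^3*y^2 - x^2*y*z - x^3 - 2*x*y^2 + y*z + 3*x - y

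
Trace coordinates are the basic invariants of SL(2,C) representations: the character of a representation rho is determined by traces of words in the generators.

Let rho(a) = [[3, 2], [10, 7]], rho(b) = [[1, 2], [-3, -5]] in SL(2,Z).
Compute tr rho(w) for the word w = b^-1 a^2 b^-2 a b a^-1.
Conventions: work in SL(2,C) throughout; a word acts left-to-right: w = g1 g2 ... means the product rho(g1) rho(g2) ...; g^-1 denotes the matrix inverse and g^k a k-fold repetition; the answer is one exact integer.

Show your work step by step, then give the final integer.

rho(b^-1) = [[-5, -2], [3, 1]]
... * rho(a) = [[3, 2], [10, 7]]  ->  [[-35, -24], [19, 13]]
... * rho(a) = [[3, 2], [10, 7]]  ->  [[-345, -238], [187, 129]]
... * rho(b^-1) = [[-5, -2], [3, 1]]  ->  [[1011, 452], [-548, -245]]
... * rho(b^-1) = [[-5, -2], [3, 1]]  ->  [[-3699, -1570], [2005, 851]]
... * rho(a) = [[3, 2], [10, 7]]  ->  [[-26797, -18388], [14525, 9967]]
... * rho(b) = [[1, 2], [-3, -5]]  ->  [[28367, 38346], [-15376, -20785]]
... * rho(a^-1) = [[7, -2], [-10, 3]]  ->  [[-184891, 58304], [100218, -31603]]
tr = -184891 + -31603 = -216494

-216494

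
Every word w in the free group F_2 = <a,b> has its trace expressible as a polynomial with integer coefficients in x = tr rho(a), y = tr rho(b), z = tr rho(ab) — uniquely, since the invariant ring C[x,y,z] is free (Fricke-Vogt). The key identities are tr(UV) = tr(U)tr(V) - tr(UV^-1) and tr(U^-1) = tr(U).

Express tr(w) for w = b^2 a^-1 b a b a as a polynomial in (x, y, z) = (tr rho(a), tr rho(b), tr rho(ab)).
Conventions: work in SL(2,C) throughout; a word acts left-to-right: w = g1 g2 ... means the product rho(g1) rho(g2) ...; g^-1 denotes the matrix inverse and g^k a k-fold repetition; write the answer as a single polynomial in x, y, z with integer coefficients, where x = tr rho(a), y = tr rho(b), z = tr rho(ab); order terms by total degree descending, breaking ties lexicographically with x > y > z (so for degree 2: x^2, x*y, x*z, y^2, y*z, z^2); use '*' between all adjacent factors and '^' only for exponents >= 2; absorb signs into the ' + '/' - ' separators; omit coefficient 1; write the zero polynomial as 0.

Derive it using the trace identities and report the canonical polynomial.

tr(a b a b) = tr(a b) tr(a b) - tr(1)  (split on a) = z^2 - 2
reduce: tr(a b a) = tr(a) tr(b a) - tr(b)  (reduce the a square) = x*z - y
tr(b a b a b) = tr(b) tr(a b a b) - tr(a b a)  (reduce the b square) = y*z^2 - x*z - y
so tr(b a b a b^2) = tr(b) tr(b a b a b) - tr(b a b a)  (reduce the b square) = y^2*z^2 - x*y*z - y^2 - z^2 + 2
tr(a b a b a b) = tr(a b a b) tr(a b) - tr(b a)  (split on a) = z^3 - 3*z
tr(b a b) = tr(b) tr(a b) - tr(a)  (reduce the b square) = y*z - x
reduce: tr(a b a b a) = tr(a) tr(b a b a) - tr(b a b)  (reduce the a square) = x*z^2 - y*z - x
reduce: tr(b a b a b^2 a) = tr(b) tr(a b a b a b) - tr(a b a b a)  (reduce the b square) = y*z^3 - x*z^2 - 2*y*z + x
reduce: tr(b^2 a^-1 b a b a) = tr(b a b a b^2) tr(a) - tr(b a b a b^2 a)  (eliminate a^-1) = x*y^2*z^2 - x^2*y*z - y*z^3 - x*y^2 + 2*y*z + x

x*y^2*z^2 - x^2*y*z - y*z^3 - x*y^2 + 2*y*z + x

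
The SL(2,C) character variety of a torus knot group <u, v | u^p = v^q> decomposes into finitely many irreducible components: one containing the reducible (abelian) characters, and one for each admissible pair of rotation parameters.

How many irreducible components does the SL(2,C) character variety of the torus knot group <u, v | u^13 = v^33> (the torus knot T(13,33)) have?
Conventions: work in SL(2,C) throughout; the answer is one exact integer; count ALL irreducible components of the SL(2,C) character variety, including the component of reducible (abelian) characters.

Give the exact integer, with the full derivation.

193

Gamma = < u, v | u^13 = v^33 > (torus knot T(13,33)); the central element u^13 = v^33 acts as +I or -I in any irreducible SL(2,C) representation.
So on each irreducible component the traces are pinned: tr(u) = 2*cos(pi*alpha/13) with 1 <= alpha <= 12, tr(v) = 2*cos(pi*beta/33) with 1 <= beta <= 32.
u^13 = (-1)^alpha I and v^33 = (-1)^beta I must agree, so alpha and beta have equal parity.
Counting: 6 odd alphas x 16 odd betas + 6 even alphas x 16 even betas = 96 + 96 = 192.
Total: 192 irreducible-character components + 1 reducible (abelian) component = 193.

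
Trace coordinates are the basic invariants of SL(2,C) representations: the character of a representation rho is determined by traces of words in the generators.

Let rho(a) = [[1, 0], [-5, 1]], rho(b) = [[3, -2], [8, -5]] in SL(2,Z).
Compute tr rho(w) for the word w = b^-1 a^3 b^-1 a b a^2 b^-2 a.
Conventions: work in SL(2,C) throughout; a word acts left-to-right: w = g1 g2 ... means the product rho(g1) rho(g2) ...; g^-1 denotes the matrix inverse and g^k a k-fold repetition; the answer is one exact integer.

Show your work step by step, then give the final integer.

rho(b^-1) = [[-5, 2], [-8, 3]]
... * rho(a) = [[1, 0], [-5, 1]]  ->  [[-15, 2], [-23, 3]]
... * rho(a) = [[1, 0], [-5, 1]]  ->  [[-25, 2], [-38, 3]]
... * rho(a) = [[1, 0], [-5, 1]]  ->  [[-35, 2], [-53, 3]]
... * rho(b^-1) = [[-5, 2], [-8, 3]]  ->  [[159, -64], [241, -97]]
... * rho(a) = [[1, 0], [-5, 1]]  ->  [[479, -64], [726, -97]]
... * rho(b) = [[3, -2], [8, -5]]  ->  [[925, -638], [1402, -967]]
... * rho(a) = [[1, 0], [-5, 1]]  ->  [[4115, -638], [6237, -967]]
... * rho(a) = [[1, 0], [-5, 1]]  ->  [[7305, -638], [11072, -967]]
... * rho(b^-1) = [[-5, 2], [-8, 3]]  ->  [[-31421, 12696], [-47624, 19243]]
... * rho(b^-1) = [[-5, 2], [-8, 3]]  ->  [[55537, -24754], [84176, -37519]]
... * rho(a) = [[1, 0], [-5, 1]]  ->  [[179307, -24754], [271771, -37519]]
tr = 179307 + -37519 = 141788

141788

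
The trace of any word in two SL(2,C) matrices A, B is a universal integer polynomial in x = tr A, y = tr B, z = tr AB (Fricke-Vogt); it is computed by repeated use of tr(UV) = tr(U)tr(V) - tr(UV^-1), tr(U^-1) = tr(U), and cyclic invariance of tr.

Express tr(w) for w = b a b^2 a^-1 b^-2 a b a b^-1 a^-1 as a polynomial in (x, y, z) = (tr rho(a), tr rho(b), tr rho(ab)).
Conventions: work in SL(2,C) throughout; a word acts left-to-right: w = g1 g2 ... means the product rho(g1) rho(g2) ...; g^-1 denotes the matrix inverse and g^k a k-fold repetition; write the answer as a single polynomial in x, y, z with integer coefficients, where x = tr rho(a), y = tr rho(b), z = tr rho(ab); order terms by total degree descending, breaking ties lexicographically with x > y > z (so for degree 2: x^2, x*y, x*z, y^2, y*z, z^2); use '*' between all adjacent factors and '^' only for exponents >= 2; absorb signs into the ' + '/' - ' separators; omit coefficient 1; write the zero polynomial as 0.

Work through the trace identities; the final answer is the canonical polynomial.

next, trace(b a b a) = trace(a b) trace(a b) - trace(1) = z^2 - 2
next, trace(b a b) = trace(b) trace(a b) - trace(a) = y*z - x
trace(a b a b a) = trace(a) trace(b a b a) - trace(b a b) = x*z^2 - y*z - x
and trace(b a b a b a) = trace(a b) trace(a b a b) - trace(a^-1 b^-1) = z^3 - 3*z
trace(a b a) = trace(a) trace(b a) - trace(b) = x*z - y
trace(b a b a b) = trace(b) trace(a b a b) - trace(a b a) = y*z^2 - x*z - y
trace(a b a b a b a) = trace(a) trace(b a b a b a) - trace(b a b a b) = x*z^3 - y*z^2 - 2*x*z + y
and trace(a b a b a b a b) = trace(b a b a) trace(b a b a) - trace(1) = z^4 - 4*z^2 + 2
next, trace(b a b a b a b^-1 a) = trace(a b a b a b a) trace(b) - trace(a b a b a b a b) = x*y*z^3 - y^2*z^2 - z^4 - 2*x*y*z + y^2 + 4*z^2 - 2
trace(a b a b^-1 a^-1 b a b) = trace(b a b a b a b^-1) trace(a) - trace(b a b a b a b^-1 a) = -x*y*z^3 + x^2*z^2 + y^2*z^2 + z^4 + x*y*z - x^2 - y^2 - 4*z^2 + 2
next, trace(b^2) = trace(b) trace(b) - trace(1) = y^2 - 2
and trace(b a^2 b) = trace(a) trace(b^2 a) - trace(b^2) = x*y*z - x^2 - y^2 + 2
trace(a^2 b a^2 b) = trace(a) trace(b a^2 b a) - trace(b a^2 b) = x^2*z^2 - 2*x*y*z + y^2 - 2
and trace(b a^3) = trace(a) trace(a b a) - trace(a b) = x^2*z - x*y - z
and trace(a^2 b a^2) = trace(a) trace(b a^3) - trace(b a^2) = x^3*z - x^2*y - 2*x*z + y
next, trace(a b^2 a^2 b a) = trace(b) trace(a^2 b a^2 b) - trace(a^2 b a^2) = x^2*y*z^2 - x^3*z - 2*x*y^2*z + x^2*y + y^3 + 2*x*z - 3*y
next, trace(b^2 a b) = trace(b) trace(a b^2) - trace(a b) = y^2*z - x*y - z
trace(b a b a^2 b) = trace(a) trace(b^2 a b a) - trace(b^2 a b) = x*y*z^2 - x^2*z - y^2*z + z
trace(a^2 b a^2 b a b) = trace(a) trace(b a b a^2 b a) - trace(b a b a^2 b) = x^2*z^3 - 2*x*y*z^2 - x^2*z + y^2*z + x*y - z
and trace(a^2 b a^2 b a) = trace(a) trace(a b a^2 b a) - trace(a b a^2 b) = x^3*z^2 - 2*x^2*y*z + x*y^2 - x*z^2 + y*z - x
and trace(a b a b^2 a^2 b a) = trace(b) trace(a^2 b a^2 b a b) - trace(a^2 b a^2 b a) = x^2*y*z^3 - x^3*z^2 - 2*x*y^2*z^2 + x^2*y*z + y^3*z + x*z^2 - 2*y*z + x
next, trace(b a b a b a b) = trace(b) trace(a b a b a b) - trace(a b a b a) = y*z^3 - x*z^2 - 2*y*z + x
trace(a^2 b a b a b a b) = trace(a) trace(b a b a b a b a) - trace(b a b a b a b) = x*z^4 - y*z^3 - 3*x*z^2 + 2*y*z + x
trace(a^2 b a b a b a) = trace(a) trace(b a b a b a^2) - trace(b a b a b a) = x^2*z^3 - x*y*z^2 - 2*x^2*z - z^3 + x*y + 3*z
trace(a b a b^2 a^2 b a b) = trace(b) trace(a^2 b a b a b a b) - trace(a^2 b a b a b a) = x*y*z^4 - x^2*z^3 - y^2*z^3 - 2*x*y*z^2 + 2*x^2*z + 2*y^2*z + z^3 - 3*z
and trace(b a b^2 a^2 b a b^-1 a) = trace(a b a b^2 a^2 b a) trace(b) - trace(a b a b^2 a^2 b a b) = x^2*y^2*z^3 - x^3*y*z^2 - 2*x*y^3*z^2 - x*y*z^4 + x^2*y^2*z + x^2*z^3 + y^4*z + y^2*z^3 + 3*x*y*z^2 - 2*x^2*z - 4*y^2*z - z^3 + x*y + 3*z
trace(a b a b^-1 a^-1 b a b^2 a) = trace(b a b^2 a^2 b a b^-1) trace(a) - trace(b a b^2 a^2 b a b^-1 a) = -x^2*y^2*z^3 + 2*x^3*y*z^2 + 2*x*y^3*z^2 + x*y*z^4 - x^4*z - 3*x^2*y^2*z - x^2*z^3 - y^4*z - y^2*z^3 + x^3*y + x*y^3 - 3*x*y*z^2 + 4*x^2*z + 4*y^2*z + z^3 - 4*x*y - 3*z
trace(b^2 a b a b) = trace(b) trace(a b a b^2) - trace(a b a b) = y^2*z^2 - x*y*z - y^2 - z^2 + 2
trace(a b^2 a b a b a) = trace(a) trace(b^2 a b a b a) - trace(b^2 a b a b) = x*y*z^3 - x^2*z^2 - y^2*z^2 - x*y*z + x^2 + y^2 + z^2 - 2
trace(a b a b^2 a b a b a) = trace(b) trace(a b a b a^2 b a b) - trace(a b a b a^2 b a) = x*y*z^4 - x^2*z^3 - y^2*z^3 - x*y*z^2 + x^2*z + y^2*z + z
and trace(a b a b a b a b a b) = trace(a b) trace(a b a b a b a b) - trace(a^-1 b^-1 a^-1 b^-1 a^-1 b^-1) = z^5 - 5*z^3 + 5*z
and trace(a b a b^2 a b a b a b) = trace(b) trace(a b a b a b a b a b) - trace(a b a b a b a b a) = y*z^5 - x*z^4 - 4*y*z^3 + 3*x*z^2 + 3*y*z - x
and trace(b a b^2 a b a b a b^-1 a) = trace(a b a b^2 a b a b a) trace(b) - trace(a b a b^2 a b a b a b) = x*y^2*z^4 - x^2*y*z^3 - y^3*z^3 - y*z^5 - x*y^2*z^2 + x*z^4 + x^2*y*z + y^3*z + 4*y*z^3 - 3*x*z^2 - 2*y*z + x
trace(a b a b^-1 a^-1 b a b^2 a b) = trace(b a b^2 a b a b a b^-1) trace(a) - trace(b a b^2 a b a b a b^-1 a) = -x*y^2*z^4 + 2*x^2*y*z^3 + y^3*z^3 + y*z^5 - x^3*z^2 - x*z^4 - 2*x^2*y*z - y^3*z - 4*y*z^3 + x^3 + x*y^2 + 4*x*z^2 + 2*y*z - 3*x
trace(b^-1 a b a b^-1 a^-1 b a b^2 a) = trace(a b a b^-1 a^-1 b a b^2 a) trace(b) - trace(a b a b^-1 a^-1 b a b^2 a b) = -x^2*y^3*z^3 + 2*x^3*y^2*z^2 + 2*x*y^4*z^2 + 2*x*y^2*z^4 - x^4*y*z - 3*x^2*y^3*z - 3*x^2*y*z^3 - y^5*z - 2*y^3*z^3 - y*z^5 + x^3*y^2 + x^3*z^2 + x*y^4 - 3*x*y^2*z^2 + x*z^4 + 6*x^2*y*z + 5*y^3*z + 5*y*z^3 - x^3 - 5*x*y^2 - 4*x*z^2 - 5*y*z + 3*x
trace(b^-1 a b a b^-1 a^-1 b a b^2 a^-1) = trace(b^-1 a b a b^-1 a^-1 b a b^2) trace(a) - trace(b^-1 a b a b^-1 a^-1 b a b^2 a) = x^2*y^3*z^3 - 2*x^3*y^2*z^2 - 2*x*y^4*z^2 - 2*x*y^2*z^4 + x^4*y*z + 3*x^2*y^3*z + 2*x^2*y*z^3 + y^5*z + 2*y^3*z^3 + y*z^5 - x^3*y^2 - x*y^4 + 4*x*y^2*z^2 - 5*x^2*y*z - 5*y^3*z - 5*y*z^3 + 4*x*y^2 + 5*y*z - x
trace(b a b^3) = trace(b) trace(a b^3) - trace(a b^2) = y^3*z - x*y^2 - 2*y*z + x
next, trace(b a b^2 a b) = trace(b) trace(a b^2 a b) - trace(a b^2 a) = y^2*z^2 - 2*x*y*z + x^2 - 2
and trace(b a b^3 a b) = trace(b) trace(b a b^2 a b) - trace(b a b^2 a) = y^3*z^2 - 2*x*y^2*z + x^2*y - y*z^2 + x*z - y
trace(b a b^3 a b a) = trace(b) trace(a b a b a b^2) - trace(a b a b a b) = y^2*z^3 - x*y*z^2 - 2*y^2*z - z^3 + x*y + 3*z
trace(a^-1 b a b^3 a b) = trace(b a b^3 a b) trace(a) - trace(b a b^3 a b a) = x*y^3*z^2 - 2*x^2*y^2*z - y^2*z^3 + x^3*y + x^2*z + 2*y^2*z + z^3 - 2*x*y - 3*z
and trace(b a b^-1 a^-1 b a b^2) = trace(a^-1 b a b^3 a) trace(b) - trace(a^-1 b a b^3 a b) = -x*y^3*z^2 + 2*x^2*y^2*z + y^4*z + y^2*z^3 - x^3*y - x*y^3 - x^2*z - 4*y^2*z - z^3 + 3*x*y + 3*z
trace(b a b^2 a^-1 b^-2 a b a b^-1 a^-1) = trace(b^-1 a b a b^-1 a^-1 b a b^2 a^-1) trace(b) - trace(b^-1 a b a b^-1 a^-1 b a b^2 a^-1 b) = x^2*y^4*z^3 - 2*x^3*y^3*z^2 - 2*x*y^5*z^2 - 2*x*y^3*z^4 + x^4*y^2*z + 3*x^2*y^4*z + 2*x^2*y^2*z^3 + y^6*z + 2*y^4*z^3 + y^2*z^5 - x^3*y^3 - x*y^5 + 5*x*y^3*z^2 - 7*x^2*y^2*z - 6*y^4*z - 6*y^2*z^3 + x^3*y + 5*x*y^3 + x^2*z + 9*y^2*z + z^3 - 4*x*y - 3*z

x^2*y^4*z^3 - 2*x^3*y^3*z^2 - 2*x*y^5*z^2 - 2*x*y^3*z^4 + x^4*y^2*z + 3*x^2*y^4*z + 2*x^2*y^2*z^3 + y^6*z + 2*y^4*z^3 + y^2*z^5 - x^3*y^3 - x*y^5 + 5*x*y^3*z^2 - 7*x^2*y^2*z - 6*y^4*z - 6*y^2*z^3 + x^3*y + 5*x*y^3 + x^2*z + 9*y^2*z + z^3 - 4*x*y - 3*z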